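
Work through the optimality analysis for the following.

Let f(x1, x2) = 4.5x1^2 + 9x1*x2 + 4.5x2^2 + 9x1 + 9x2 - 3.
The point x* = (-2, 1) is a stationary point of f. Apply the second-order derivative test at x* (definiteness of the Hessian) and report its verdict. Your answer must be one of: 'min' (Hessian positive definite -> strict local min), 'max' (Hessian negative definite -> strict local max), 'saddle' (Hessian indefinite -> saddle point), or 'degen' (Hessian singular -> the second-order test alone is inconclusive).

Compute the Hessian H = grad^2 f:
  H = [[9, 9], [9, 9]]
Verify stationarity: grad f(x*) = H x* + g = (0, 0).
Eigenvalues of H: 0, 18.
H has a zero eigenvalue (singular; positive semidefinite but not definite), so H is neither positive definite, negative definite, nor indefinite. The second-order test alone is inconclusive -> degen.
(Indeed, f is constant along the null direction of H through x*, so x* is not a strict local extremum.)

degen


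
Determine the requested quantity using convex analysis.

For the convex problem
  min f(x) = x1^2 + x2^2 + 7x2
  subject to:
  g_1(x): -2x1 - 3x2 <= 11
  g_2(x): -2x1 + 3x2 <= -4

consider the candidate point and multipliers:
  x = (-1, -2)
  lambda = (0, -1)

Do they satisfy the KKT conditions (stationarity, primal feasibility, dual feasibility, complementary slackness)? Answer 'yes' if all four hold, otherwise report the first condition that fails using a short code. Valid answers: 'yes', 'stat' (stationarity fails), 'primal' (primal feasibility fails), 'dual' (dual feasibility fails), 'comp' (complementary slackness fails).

Gradient of f: grad f(x) = Q x + c = (-2, 3)
Constraint values g_i(x) = a_i^T x - b_i:
  g_1((-1, -2)) = -3
  g_2((-1, -2)) = 0
Stationarity residual: grad f(x) + sum_i lambda_i a_i = (0, 0)
  -> stationarity OK
Primal feasibility (all g_i <= 0): OK
Dual feasibility (all lambda_i >= 0): FAILS
Complementary slackness (lambda_i * g_i(x) = 0 for all i): OK

Verdict: the first failing condition is dual_feasibility -> dual.

dual


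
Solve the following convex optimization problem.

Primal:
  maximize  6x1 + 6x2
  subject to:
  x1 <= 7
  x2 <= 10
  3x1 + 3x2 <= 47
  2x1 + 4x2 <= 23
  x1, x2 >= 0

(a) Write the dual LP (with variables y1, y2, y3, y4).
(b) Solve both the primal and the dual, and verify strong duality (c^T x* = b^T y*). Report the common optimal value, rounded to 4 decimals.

The standard primal-dual pair for 'max c^T x s.t. A x <= b, x >= 0' is:
  Dual:  min b^T y  s.t.  A^T y >= c,  y >= 0.

So the dual LP is:
  minimize  7y1 + 10y2 + 47y3 + 23y4
  subject to:
    y1 + 3y3 + 2y4 >= 6
    y2 + 3y3 + 4y4 >= 6
    y1, y2, y3, y4 >= 0

Solving the primal: x* = (7, 2.25).
  primal value c^T x* = 55.5.
Solving the dual: y* = (3, 0, 0, 1.5).
  dual value b^T y* = 55.5.
Strong duality: c^T x* = b^T y*. Confirmed.

55.5


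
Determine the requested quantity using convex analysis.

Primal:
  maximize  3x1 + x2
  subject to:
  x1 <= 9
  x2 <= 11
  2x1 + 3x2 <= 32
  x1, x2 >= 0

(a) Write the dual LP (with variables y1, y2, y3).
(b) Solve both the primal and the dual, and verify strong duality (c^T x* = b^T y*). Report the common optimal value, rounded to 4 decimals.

The standard primal-dual pair for 'max c^T x s.t. A x <= b, x >= 0' is:
  Dual:  min b^T y  s.t.  A^T y >= c,  y >= 0.

So the dual LP is:
  minimize  9y1 + 11y2 + 32y3
  subject to:
    y1 + 2y3 >= 3
    y2 + 3y3 >= 1
    y1, y2, y3 >= 0

Solving the primal: x* = (9, 4.6667).
  primal value c^T x* = 31.6667.
Solving the dual: y* = (2.3333, 0, 0.3333).
  dual value b^T y* = 31.6667.
Strong duality: c^T x* = b^T y*. Confirmed.

31.6667


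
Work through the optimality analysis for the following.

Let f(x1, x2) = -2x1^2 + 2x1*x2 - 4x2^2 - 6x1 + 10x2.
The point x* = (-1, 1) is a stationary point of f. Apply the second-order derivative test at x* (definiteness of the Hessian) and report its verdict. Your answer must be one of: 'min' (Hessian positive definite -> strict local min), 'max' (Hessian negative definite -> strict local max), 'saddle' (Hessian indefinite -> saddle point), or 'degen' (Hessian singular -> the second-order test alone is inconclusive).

Compute the Hessian H = grad^2 f:
  H = [[-4, 2], [2, -8]]
Verify stationarity: grad f(x*) = H x* + g = (0, 0).
Eigenvalues of H: -8.8284, -3.1716.
Both eigenvalues < 0, so H is negative definite -> x* is a strict local max.

max


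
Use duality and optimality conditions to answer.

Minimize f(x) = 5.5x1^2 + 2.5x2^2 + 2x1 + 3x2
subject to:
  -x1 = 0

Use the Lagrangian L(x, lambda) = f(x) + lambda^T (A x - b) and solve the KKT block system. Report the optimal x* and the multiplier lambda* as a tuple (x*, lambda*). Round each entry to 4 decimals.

Form the Lagrangian:
  L(x, lambda) = (1/2) x^T Q x + c^T x + lambda^T (A x - b)
Stationarity (grad_x L = 0): Q x + c + A^T lambda = 0.
Primal feasibility: A x = b.

This gives the KKT block system:
  [ Q   A^T ] [ x     ]   [-c ]
  [ A    0  ] [ lambda ] = [ b ]

Solving the linear system:
  x*      = (0, -0.6)
  lambda* = (2)
  f(x*)   = -0.9

x* = (0, -0.6), lambda* = (2)


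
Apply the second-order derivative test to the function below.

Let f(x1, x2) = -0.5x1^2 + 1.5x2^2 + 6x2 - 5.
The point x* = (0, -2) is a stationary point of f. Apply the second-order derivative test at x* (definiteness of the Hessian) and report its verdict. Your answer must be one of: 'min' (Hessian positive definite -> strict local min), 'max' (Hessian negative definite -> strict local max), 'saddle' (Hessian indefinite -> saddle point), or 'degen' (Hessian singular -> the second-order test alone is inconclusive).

Compute the Hessian H = grad^2 f:
  H = [[-1, 0], [0, 3]]
Verify stationarity: grad f(x*) = H x* + g = (0, 0).
Eigenvalues of H: -1, 3.
Eigenvalues have mixed signs, so H is indefinite -> x* is a saddle point.

saddle


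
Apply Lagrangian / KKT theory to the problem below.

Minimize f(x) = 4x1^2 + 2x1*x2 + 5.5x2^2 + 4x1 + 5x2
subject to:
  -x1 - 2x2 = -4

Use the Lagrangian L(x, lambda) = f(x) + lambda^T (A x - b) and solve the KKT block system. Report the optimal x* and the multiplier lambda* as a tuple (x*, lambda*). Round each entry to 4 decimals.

Form the Lagrangian:
  L(x, lambda) = (1/2) x^T Q x + c^T x + lambda^T (A x - b)
Stationarity (grad_x L = 0): Q x + c + A^T lambda = 0.
Primal feasibility: A x = b.

This gives the KKT block system:
  [ Q   A^T ] [ x     ]   [-c ]
  [ A    0  ] [ lambda ] = [ b ]

Solving the linear system:
  x*      = (0.6286, 1.6857)
  lambda* = (12.4)
  f(x*)   = 30.2714

x* = (0.6286, 1.6857), lambda* = (12.4)


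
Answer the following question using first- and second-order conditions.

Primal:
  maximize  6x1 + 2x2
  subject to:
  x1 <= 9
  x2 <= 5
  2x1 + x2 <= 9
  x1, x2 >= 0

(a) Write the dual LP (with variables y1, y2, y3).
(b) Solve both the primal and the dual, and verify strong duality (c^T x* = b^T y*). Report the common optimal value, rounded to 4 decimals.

The standard primal-dual pair for 'max c^T x s.t. A x <= b, x >= 0' is:
  Dual:  min b^T y  s.t.  A^T y >= c,  y >= 0.

So the dual LP is:
  minimize  9y1 + 5y2 + 9y3
  subject to:
    y1 + 2y3 >= 6
    y2 + y3 >= 2
    y1, y2, y3 >= 0

Solving the primal: x* = (4.5, 0).
  primal value c^T x* = 27.
Solving the dual: y* = (0, 0, 3).
  dual value b^T y* = 27.
Strong duality: c^T x* = b^T y*. Confirmed.

27


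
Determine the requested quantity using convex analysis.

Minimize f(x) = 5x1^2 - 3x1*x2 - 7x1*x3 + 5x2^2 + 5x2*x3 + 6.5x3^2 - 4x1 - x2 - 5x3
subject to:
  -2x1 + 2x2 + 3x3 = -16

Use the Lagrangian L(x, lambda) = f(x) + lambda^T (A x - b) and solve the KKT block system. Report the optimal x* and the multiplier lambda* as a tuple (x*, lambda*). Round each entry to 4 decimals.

Form the Lagrangian:
  L(x, lambda) = (1/2) x^T Q x + c^T x + lambda^T (A x - b)
Stationarity (grad_x L = 0): Q x + c + A^T lambda = 0.
Primal feasibility: A x = b.

This gives the KKT block system:
  [ Q   A^T ] [ x     ]   [-c ]
  [ A    0  ] [ lambda ] = [ b ]

Solving the linear system:
  x*      = (2.2505, -2.2103, -2.3595)
  lambda* = (20.826)
  f(x*)   = 169.1109

x* = (2.2505, -2.2103, -2.3595), lambda* = (20.826)


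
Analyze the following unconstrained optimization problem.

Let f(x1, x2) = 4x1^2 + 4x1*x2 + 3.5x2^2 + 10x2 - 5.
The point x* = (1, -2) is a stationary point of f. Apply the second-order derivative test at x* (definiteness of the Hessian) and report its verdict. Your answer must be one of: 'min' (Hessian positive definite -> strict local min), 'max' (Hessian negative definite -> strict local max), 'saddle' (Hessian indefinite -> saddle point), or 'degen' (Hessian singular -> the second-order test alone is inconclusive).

Compute the Hessian H = grad^2 f:
  H = [[8, 4], [4, 7]]
Verify stationarity: grad f(x*) = H x* + g = (0, 0).
Eigenvalues of H: 3.4689, 11.5311.
Both eigenvalues > 0, so H is positive definite -> x* is a strict local min.

min


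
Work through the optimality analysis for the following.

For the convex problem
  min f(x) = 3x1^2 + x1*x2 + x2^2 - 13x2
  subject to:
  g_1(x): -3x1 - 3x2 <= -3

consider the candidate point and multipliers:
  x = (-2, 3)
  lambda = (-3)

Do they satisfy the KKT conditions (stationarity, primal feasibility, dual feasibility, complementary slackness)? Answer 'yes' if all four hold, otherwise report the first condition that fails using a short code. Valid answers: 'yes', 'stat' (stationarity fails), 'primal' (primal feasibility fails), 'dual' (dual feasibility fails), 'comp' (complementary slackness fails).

Gradient of f: grad f(x) = Q x + c = (-9, -9)
Constraint values g_i(x) = a_i^T x - b_i:
  g_1((-2, 3)) = 0
Stationarity residual: grad f(x) + sum_i lambda_i a_i = (0, 0)
  -> stationarity OK
Primal feasibility (all g_i <= 0): OK
Dual feasibility (all lambda_i >= 0): FAILS
Complementary slackness (lambda_i * g_i(x) = 0 for all i): OK

Verdict: the first failing condition is dual_feasibility -> dual.

dual


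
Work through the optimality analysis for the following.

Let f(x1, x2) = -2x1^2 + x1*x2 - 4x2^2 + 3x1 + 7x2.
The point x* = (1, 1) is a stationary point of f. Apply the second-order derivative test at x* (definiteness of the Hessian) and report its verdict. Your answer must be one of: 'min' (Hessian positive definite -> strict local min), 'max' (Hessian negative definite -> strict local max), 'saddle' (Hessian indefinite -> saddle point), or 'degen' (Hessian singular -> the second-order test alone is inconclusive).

Compute the Hessian H = grad^2 f:
  H = [[-4, 1], [1, -8]]
Verify stationarity: grad f(x*) = H x* + g = (0, 0).
Eigenvalues of H: -8.2361, -3.7639.
Both eigenvalues < 0, so H is negative definite -> x* is a strict local max.

max


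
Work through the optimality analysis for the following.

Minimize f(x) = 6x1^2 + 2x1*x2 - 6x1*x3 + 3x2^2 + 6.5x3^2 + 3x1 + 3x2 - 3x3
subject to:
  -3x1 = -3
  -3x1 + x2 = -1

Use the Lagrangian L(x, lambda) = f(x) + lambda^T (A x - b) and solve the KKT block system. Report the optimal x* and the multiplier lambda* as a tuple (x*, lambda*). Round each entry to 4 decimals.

Form the Lagrangian:
  L(x, lambda) = (1/2) x^T Q x + c^T x + lambda^T (A x - b)
Stationarity (grad_x L = 0): Q x + c + A^T lambda = 0.
Primal feasibility: A x = b.

This gives the KKT block system:
  [ Q   A^T ] [ x     ]   [-c ]
  [ A    0  ] [ lambda ] = [ b ]

Solving the linear system:
  x*      = (1, 2, 0.6923)
  lambda* = (21.9487, -17)
  f(x*)   = 27.8846

x* = (1, 2, 0.6923), lambda* = (21.9487, -17)


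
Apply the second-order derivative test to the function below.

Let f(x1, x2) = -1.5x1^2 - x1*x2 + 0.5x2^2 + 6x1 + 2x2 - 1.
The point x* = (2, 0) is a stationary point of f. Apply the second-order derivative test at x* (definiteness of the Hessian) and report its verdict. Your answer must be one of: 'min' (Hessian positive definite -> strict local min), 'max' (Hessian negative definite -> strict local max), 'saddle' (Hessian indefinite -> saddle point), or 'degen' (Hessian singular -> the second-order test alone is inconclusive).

Compute the Hessian H = grad^2 f:
  H = [[-3, -1], [-1, 1]]
Verify stationarity: grad f(x*) = H x* + g = (0, 0).
Eigenvalues of H: -3.2361, 1.2361.
Eigenvalues have mixed signs, so H is indefinite -> x* is a saddle point.

saddle


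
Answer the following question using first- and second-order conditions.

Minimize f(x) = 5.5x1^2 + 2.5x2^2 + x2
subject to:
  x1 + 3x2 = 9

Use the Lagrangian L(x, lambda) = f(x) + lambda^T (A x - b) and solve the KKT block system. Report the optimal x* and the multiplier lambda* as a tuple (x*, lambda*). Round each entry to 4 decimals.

Form the Lagrangian:
  L(x, lambda) = (1/2) x^T Q x + c^T x + lambda^T (A x - b)
Stationarity (grad_x L = 0): Q x + c + A^T lambda = 0.
Primal feasibility: A x = b.

This gives the KKT block system:
  [ Q   A^T ] [ x     ]   [-c ]
  [ A    0  ] [ lambda ] = [ b ]

Solving the linear system:
  x*      = (0.4615, 2.8462)
  lambda* = (-5.0769)
  f(x*)   = 24.2692

x* = (0.4615, 2.8462), lambda* = (-5.0769)


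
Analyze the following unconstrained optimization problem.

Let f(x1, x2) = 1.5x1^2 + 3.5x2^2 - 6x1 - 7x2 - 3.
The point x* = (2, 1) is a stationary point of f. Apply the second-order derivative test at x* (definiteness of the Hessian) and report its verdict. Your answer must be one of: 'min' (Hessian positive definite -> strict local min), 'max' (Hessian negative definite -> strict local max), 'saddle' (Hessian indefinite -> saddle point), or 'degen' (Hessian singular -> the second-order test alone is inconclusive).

Compute the Hessian H = grad^2 f:
  H = [[3, 0], [0, 7]]
Verify stationarity: grad f(x*) = H x* + g = (0, 0).
Eigenvalues of H: 3, 7.
Both eigenvalues > 0, so H is positive definite -> x* is a strict local min.

min


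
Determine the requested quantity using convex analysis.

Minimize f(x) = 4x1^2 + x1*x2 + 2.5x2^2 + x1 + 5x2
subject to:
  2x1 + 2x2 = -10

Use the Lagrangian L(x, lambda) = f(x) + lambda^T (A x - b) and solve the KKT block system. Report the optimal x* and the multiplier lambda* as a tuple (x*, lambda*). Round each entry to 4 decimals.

Form the Lagrangian:
  L(x, lambda) = (1/2) x^T Q x + c^T x + lambda^T (A x - b)
Stationarity (grad_x L = 0): Q x + c + A^T lambda = 0.
Primal feasibility: A x = b.

This gives the KKT block system:
  [ Q   A^T ] [ x     ]   [-c ]
  [ A    0  ] [ lambda ] = [ b ]

Solving the linear system:
  x*      = (-1.4545, -3.5455)
  lambda* = (7.0909)
  f(x*)   = 25.8636

x* = (-1.4545, -3.5455), lambda* = (7.0909)


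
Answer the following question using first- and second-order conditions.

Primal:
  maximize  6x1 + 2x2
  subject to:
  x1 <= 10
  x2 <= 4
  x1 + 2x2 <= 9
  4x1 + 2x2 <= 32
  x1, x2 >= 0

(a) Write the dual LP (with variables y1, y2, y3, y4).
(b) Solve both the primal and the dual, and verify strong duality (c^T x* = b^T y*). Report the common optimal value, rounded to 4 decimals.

The standard primal-dual pair for 'max c^T x s.t. A x <= b, x >= 0' is:
  Dual:  min b^T y  s.t.  A^T y >= c,  y >= 0.

So the dual LP is:
  minimize  10y1 + 4y2 + 9y3 + 32y4
  subject to:
    y1 + y3 + 4y4 >= 6
    y2 + 2y3 + 2y4 >= 2
    y1, y2, y3, y4 >= 0

Solving the primal: x* = (8, 0).
  primal value c^T x* = 48.
Solving the dual: y* = (0, 0, 0, 1.5).
  dual value b^T y* = 48.
Strong duality: c^T x* = b^T y*. Confirmed.

48


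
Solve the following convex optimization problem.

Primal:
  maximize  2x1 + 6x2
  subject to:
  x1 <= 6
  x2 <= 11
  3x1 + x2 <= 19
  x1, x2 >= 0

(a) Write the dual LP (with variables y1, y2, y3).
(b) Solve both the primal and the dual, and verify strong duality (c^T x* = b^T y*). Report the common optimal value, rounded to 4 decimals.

The standard primal-dual pair for 'max c^T x s.t. A x <= b, x >= 0' is:
  Dual:  min b^T y  s.t.  A^T y >= c,  y >= 0.

So the dual LP is:
  minimize  6y1 + 11y2 + 19y3
  subject to:
    y1 + 3y3 >= 2
    y2 + y3 >= 6
    y1, y2, y3 >= 0

Solving the primal: x* = (2.6667, 11).
  primal value c^T x* = 71.3333.
Solving the dual: y* = (0, 5.3333, 0.6667).
  dual value b^T y* = 71.3333.
Strong duality: c^T x* = b^T y*. Confirmed.

71.3333


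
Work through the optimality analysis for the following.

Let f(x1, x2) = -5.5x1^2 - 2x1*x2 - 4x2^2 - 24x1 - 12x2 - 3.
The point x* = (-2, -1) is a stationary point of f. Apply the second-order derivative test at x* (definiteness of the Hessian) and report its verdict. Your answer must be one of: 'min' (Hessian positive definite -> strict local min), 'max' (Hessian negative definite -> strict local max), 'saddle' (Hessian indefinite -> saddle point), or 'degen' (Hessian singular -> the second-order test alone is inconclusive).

Compute the Hessian H = grad^2 f:
  H = [[-11, -2], [-2, -8]]
Verify stationarity: grad f(x*) = H x* + g = (0, 0).
Eigenvalues of H: -12, -7.
Both eigenvalues < 0, so H is negative definite -> x* is a strict local max.

max


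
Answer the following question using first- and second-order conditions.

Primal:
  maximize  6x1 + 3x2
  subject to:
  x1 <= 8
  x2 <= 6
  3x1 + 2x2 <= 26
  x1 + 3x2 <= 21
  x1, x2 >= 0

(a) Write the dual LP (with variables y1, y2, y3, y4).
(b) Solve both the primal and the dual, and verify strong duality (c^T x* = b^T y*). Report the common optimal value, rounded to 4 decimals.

The standard primal-dual pair for 'max c^T x s.t. A x <= b, x >= 0' is:
  Dual:  min b^T y  s.t.  A^T y >= c,  y >= 0.

So the dual LP is:
  minimize  8y1 + 6y2 + 26y3 + 21y4
  subject to:
    y1 + 3y3 + y4 >= 6
    y2 + 2y3 + 3y4 >= 3
    y1, y2, y3, y4 >= 0

Solving the primal: x* = (8, 1).
  primal value c^T x* = 51.
Solving the dual: y* = (1.5, 0, 1.5, 0).
  dual value b^T y* = 51.
Strong duality: c^T x* = b^T y*. Confirmed.

51


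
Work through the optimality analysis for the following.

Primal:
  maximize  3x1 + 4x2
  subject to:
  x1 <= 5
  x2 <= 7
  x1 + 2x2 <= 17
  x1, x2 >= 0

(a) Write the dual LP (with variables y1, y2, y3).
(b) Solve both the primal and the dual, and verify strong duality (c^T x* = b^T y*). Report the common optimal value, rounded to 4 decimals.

The standard primal-dual pair for 'max c^T x s.t. A x <= b, x >= 0' is:
  Dual:  min b^T y  s.t.  A^T y >= c,  y >= 0.

So the dual LP is:
  minimize  5y1 + 7y2 + 17y3
  subject to:
    y1 + y3 >= 3
    y2 + 2y3 >= 4
    y1, y2, y3 >= 0

Solving the primal: x* = (5, 6).
  primal value c^T x* = 39.
Solving the dual: y* = (1, 0, 2).
  dual value b^T y* = 39.
Strong duality: c^T x* = b^T y*. Confirmed.

39


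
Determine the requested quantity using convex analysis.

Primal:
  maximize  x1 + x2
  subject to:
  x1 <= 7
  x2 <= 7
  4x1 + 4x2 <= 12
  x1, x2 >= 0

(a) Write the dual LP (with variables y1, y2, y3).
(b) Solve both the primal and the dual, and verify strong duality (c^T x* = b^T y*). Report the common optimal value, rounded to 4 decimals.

The standard primal-dual pair for 'max c^T x s.t. A x <= b, x >= 0' is:
  Dual:  min b^T y  s.t.  A^T y >= c,  y >= 0.

So the dual LP is:
  minimize  7y1 + 7y2 + 12y3
  subject to:
    y1 + 4y3 >= 1
    y2 + 4y3 >= 1
    y1, y2, y3 >= 0

Solving the primal: x* = (3, 0).
  primal value c^T x* = 3.
Solving the dual: y* = (0, 0, 0.25).
  dual value b^T y* = 3.
Strong duality: c^T x* = b^T y*. Confirmed.

3


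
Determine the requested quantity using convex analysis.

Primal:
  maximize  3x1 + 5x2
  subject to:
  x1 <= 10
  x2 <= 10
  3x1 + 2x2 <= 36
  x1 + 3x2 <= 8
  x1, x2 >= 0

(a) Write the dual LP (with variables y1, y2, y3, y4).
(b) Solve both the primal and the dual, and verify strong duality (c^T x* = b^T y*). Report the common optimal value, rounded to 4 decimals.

The standard primal-dual pair for 'max c^T x s.t. A x <= b, x >= 0' is:
  Dual:  min b^T y  s.t.  A^T y >= c,  y >= 0.

So the dual LP is:
  minimize  10y1 + 10y2 + 36y3 + 8y4
  subject to:
    y1 + 3y3 + y4 >= 3
    y2 + 2y3 + 3y4 >= 5
    y1, y2, y3, y4 >= 0

Solving the primal: x* = (8, 0).
  primal value c^T x* = 24.
Solving the dual: y* = (0, 0, 0, 3).
  dual value b^T y* = 24.
Strong duality: c^T x* = b^T y*. Confirmed.

24


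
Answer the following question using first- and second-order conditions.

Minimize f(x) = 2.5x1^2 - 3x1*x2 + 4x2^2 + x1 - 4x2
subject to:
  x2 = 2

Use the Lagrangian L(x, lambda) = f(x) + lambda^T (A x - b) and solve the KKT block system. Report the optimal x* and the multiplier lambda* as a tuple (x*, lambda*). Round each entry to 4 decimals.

Form the Lagrangian:
  L(x, lambda) = (1/2) x^T Q x + c^T x + lambda^T (A x - b)
Stationarity (grad_x L = 0): Q x + c + A^T lambda = 0.
Primal feasibility: A x = b.

This gives the KKT block system:
  [ Q   A^T ] [ x     ]   [-c ]
  [ A    0  ] [ lambda ] = [ b ]

Solving the linear system:
  x*      = (1, 2)
  lambda* = (-9)
  f(x*)   = 5.5

x* = (1, 2), lambda* = (-9)


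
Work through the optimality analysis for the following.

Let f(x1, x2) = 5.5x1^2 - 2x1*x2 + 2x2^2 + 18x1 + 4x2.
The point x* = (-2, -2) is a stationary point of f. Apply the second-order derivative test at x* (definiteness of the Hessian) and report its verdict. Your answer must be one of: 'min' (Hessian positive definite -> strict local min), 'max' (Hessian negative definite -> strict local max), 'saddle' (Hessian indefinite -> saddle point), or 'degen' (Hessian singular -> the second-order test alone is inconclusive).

Compute the Hessian H = grad^2 f:
  H = [[11, -2], [-2, 4]]
Verify stationarity: grad f(x*) = H x* + g = (0, 0).
Eigenvalues of H: 3.4689, 11.5311.
Both eigenvalues > 0, so H is positive definite -> x* is a strict local min.

min


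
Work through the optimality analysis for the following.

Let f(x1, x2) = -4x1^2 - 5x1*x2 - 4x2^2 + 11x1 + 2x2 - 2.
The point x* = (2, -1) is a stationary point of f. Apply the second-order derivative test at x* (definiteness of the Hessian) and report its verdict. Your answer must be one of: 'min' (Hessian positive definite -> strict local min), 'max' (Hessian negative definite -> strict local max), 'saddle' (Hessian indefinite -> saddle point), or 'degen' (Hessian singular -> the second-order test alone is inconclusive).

Compute the Hessian H = grad^2 f:
  H = [[-8, -5], [-5, -8]]
Verify stationarity: grad f(x*) = H x* + g = (0, 0).
Eigenvalues of H: -13, -3.
Both eigenvalues < 0, so H is negative definite -> x* is a strict local max.

max


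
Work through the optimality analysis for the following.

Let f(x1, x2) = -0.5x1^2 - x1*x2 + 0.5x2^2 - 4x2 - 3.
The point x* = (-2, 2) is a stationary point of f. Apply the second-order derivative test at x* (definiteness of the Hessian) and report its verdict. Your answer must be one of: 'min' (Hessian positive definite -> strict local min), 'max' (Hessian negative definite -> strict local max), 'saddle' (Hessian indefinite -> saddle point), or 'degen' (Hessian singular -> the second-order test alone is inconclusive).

Compute the Hessian H = grad^2 f:
  H = [[-1, -1], [-1, 1]]
Verify stationarity: grad f(x*) = H x* + g = (0, 0).
Eigenvalues of H: -1.4142, 1.4142.
Eigenvalues have mixed signs, so H is indefinite -> x* is a saddle point.

saddle


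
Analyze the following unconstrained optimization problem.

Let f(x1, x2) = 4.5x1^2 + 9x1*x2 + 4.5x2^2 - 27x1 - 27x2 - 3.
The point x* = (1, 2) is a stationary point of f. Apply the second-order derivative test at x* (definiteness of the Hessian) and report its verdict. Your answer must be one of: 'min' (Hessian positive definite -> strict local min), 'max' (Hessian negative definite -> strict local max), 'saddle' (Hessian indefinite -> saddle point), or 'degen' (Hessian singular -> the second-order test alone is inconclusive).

Compute the Hessian H = grad^2 f:
  H = [[9, 9], [9, 9]]
Verify stationarity: grad f(x*) = H x* + g = (0, 0).
Eigenvalues of H: 0, 18.
H has a zero eigenvalue (singular; positive semidefinite but not definite), so H is neither positive definite, negative definite, nor indefinite. The second-order test alone is inconclusive -> degen.
(Indeed, f is constant along the null direction of H through x*, so x* is not a strict local extremum.)

degen


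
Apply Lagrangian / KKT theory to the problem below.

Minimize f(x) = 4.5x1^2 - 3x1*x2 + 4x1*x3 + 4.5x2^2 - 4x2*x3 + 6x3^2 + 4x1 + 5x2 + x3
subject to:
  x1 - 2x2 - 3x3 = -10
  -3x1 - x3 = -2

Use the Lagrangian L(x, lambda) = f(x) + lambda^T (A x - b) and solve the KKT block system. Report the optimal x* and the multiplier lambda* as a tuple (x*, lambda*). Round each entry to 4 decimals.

Form the Lagrangian:
  L(x, lambda) = (1/2) x^T Q x + c^T x + lambda^T (A x - b)
Stationarity (grad_x L = 0): Q x + c + A^T lambda = 0.
Primal feasibility: A x = b.

This gives the KKT block system:
  [ Q   A^T ] [ x     ]   [-c ]
  [ A    0  ] [ lambda ] = [ b ]

Solving the linear system:
  x*      = (-0.0735, 1.6324, 2.2206)
  lambda* = (5.5147, 4.2794)
  f(x*)   = 36.8971

x* = (-0.0735, 1.6324, 2.2206), lambda* = (5.5147, 4.2794)


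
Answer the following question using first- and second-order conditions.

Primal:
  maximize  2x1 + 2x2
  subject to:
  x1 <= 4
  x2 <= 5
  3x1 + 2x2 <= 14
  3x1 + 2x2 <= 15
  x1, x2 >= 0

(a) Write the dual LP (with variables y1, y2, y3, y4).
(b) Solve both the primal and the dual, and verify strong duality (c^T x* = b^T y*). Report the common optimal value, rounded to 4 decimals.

The standard primal-dual pair for 'max c^T x s.t. A x <= b, x >= 0' is:
  Dual:  min b^T y  s.t.  A^T y >= c,  y >= 0.

So the dual LP is:
  minimize  4y1 + 5y2 + 14y3 + 15y4
  subject to:
    y1 + 3y3 + 3y4 >= 2
    y2 + 2y3 + 2y4 >= 2
    y1, y2, y3, y4 >= 0

Solving the primal: x* = (1.3333, 5).
  primal value c^T x* = 12.6667.
Solving the dual: y* = (0, 0.6667, 0.6667, 0).
  dual value b^T y* = 12.6667.
Strong duality: c^T x* = b^T y*. Confirmed.

12.6667


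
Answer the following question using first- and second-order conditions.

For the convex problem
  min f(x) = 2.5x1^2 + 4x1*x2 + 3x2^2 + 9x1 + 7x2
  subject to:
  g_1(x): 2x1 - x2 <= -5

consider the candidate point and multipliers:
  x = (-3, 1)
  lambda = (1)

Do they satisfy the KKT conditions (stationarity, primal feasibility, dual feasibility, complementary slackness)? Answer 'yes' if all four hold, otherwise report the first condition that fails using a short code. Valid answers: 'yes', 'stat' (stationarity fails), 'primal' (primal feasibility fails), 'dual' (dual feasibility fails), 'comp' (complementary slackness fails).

Gradient of f: grad f(x) = Q x + c = (-2, 1)
Constraint values g_i(x) = a_i^T x - b_i:
  g_1((-3, 1)) = -2
Stationarity residual: grad f(x) + sum_i lambda_i a_i = (0, 0)
  -> stationarity OK
Primal feasibility (all g_i <= 0): OK
Dual feasibility (all lambda_i >= 0): OK
Complementary slackness (lambda_i * g_i(x) = 0 for all i): FAILS

Verdict: the first failing condition is complementary_slackness -> comp.

comp


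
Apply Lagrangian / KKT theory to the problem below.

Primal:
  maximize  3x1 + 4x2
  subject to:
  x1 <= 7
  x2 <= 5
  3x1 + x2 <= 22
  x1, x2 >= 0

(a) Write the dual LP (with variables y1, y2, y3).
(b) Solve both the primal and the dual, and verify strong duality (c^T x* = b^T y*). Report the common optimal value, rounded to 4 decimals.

The standard primal-dual pair for 'max c^T x s.t. A x <= b, x >= 0' is:
  Dual:  min b^T y  s.t.  A^T y >= c,  y >= 0.

So the dual LP is:
  minimize  7y1 + 5y2 + 22y3
  subject to:
    y1 + 3y3 >= 3
    y2 + y3 >= 4
    y1, y2, y3 >= 0

Solving the primal: x* = (5.6667, 5).
  primal value c^T x* = 37.
Solving the dual: y* = (0, 3, 1).
  dual value b^T y* = 37.
Strong duality: c^T x* = b^T y*. Confirmed.

37


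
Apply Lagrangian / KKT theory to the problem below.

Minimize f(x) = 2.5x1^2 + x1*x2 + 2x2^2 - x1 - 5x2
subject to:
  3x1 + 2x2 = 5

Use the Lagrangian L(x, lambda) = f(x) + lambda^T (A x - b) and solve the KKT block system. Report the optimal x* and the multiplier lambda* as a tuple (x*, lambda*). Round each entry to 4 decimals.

Form the Lagrangian:
  L(x, lambda) = (1/2) x^T Q x + c^T x + lambda^T (A x - b)
Stationarity (grad_x L = 0): Q x + c + A^T lambda = 0.
Primal feasibility: A x = b.

This gives the KKT block system:
  [ Q   A^T ] [ x     ]   [-c ]
  [ A    0  ] [ lambda ] = [ b ]

Solving the linear system:
  x*      = (0.5455, 1.6818)
  lambda* = (-1.1364)
  f(x*)   = -1.6364

x* = (0.5455, 1.6818), lambda* = (-1.1364)


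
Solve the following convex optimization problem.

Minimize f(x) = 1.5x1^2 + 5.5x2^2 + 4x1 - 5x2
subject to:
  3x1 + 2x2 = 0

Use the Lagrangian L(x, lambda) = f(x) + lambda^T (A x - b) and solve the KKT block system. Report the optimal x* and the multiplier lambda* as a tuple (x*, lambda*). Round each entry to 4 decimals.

Form the Lagrangian:
  L(x, lambda) = (1/2) x^T Q x + c^T x + lambda^T (A x - b)
Stationarity (grad_x L = 0): Q x + c + A^T lambda = 0.
Primal feasibility: A x = b.

This gives the KKT block system:
  [ Q   A^T ] [ x     ]   [-c ]
  [ A    0  ] [ lambda ] = [ b ]

Solving the linear system:
  x*      = (-0.4144, 0.6216)
  lambda* = (-0.9189)
  f(x*)   = -2.3829

x* = (-0.4144, 0.6216), lambda* = (-0.9189)


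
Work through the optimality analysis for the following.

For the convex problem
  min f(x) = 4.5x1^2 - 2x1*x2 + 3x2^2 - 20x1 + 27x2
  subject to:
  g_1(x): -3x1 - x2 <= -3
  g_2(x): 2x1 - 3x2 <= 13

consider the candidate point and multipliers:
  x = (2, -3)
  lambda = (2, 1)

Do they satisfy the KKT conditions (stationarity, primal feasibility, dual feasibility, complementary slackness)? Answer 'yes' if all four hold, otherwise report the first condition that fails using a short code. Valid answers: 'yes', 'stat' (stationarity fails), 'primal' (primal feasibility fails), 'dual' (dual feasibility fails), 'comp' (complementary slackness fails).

Gradient of f: grad f(x) = Q x + c = (4, 5)
Constraint values g_i(x) = a_i^T x - b_i:
  g_1((2, -3)) = 0
  g_2((2, -3)) = 0
Stationarity residual: grad f(x) + sum_i lambda_i a_i = (0, 0)
  -> stationarity OK
Primal feasibility (all g_i <= 0): OK
Dual feasibility (all lambda_i >= 0): OK
Complementary slackness (lambda_i * g_i(x) = 0 for all i): OK

Verdict: yes, KKT holds.

yes


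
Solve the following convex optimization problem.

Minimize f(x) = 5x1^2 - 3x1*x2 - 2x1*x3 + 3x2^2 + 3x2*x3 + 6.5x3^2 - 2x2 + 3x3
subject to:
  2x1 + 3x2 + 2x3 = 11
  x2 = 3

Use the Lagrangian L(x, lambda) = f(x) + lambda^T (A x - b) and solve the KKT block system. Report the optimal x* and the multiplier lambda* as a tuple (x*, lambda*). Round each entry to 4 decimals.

Form the Lagrangian:
  L(x, lambda) = (1/2) x^T Q x + c^T x + lambda^T (A x - b)
Stationarity (grad_x L = 0): Q x + c + A^T lambda = 0.
Primal feasibility: A x = b.

This gives the KKT block system:
  [ Q   A^T ] [ x     ]   [-c ]
  [ A    0  ] [ lambda ] = [ b ]

Solving the linear system:
  x*      = (1.3333, 3, -0.3333)
  lambda* = (-2.5, -3.5)
  f(x*)   = 15.5

x* = (1.3333, 3, -0.3333), lambda* = (-2.5, -3.5)


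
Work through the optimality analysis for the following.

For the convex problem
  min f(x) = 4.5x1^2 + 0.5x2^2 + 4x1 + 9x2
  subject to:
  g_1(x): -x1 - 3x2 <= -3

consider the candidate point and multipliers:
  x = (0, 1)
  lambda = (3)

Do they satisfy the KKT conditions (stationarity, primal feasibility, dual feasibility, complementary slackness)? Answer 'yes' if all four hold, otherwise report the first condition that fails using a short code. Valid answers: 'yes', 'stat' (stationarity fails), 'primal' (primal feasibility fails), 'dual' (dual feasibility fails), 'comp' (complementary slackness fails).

Gradient of f: grad f(x) = Q x + c = (4, 10)
Constraint values g_i(x) = a_i^T x - b_i:
  g_1((0, 1)) = 0
Stationarity residual: grad f(x) + sum_i lambda_i a_i = (1, 1)
  -> stationarity FAILS
Primal feasibility (all g_i <= 0): OK
Dual feasibility (all lambda_i >= 0): OK
Complementary slackness (lambda_i * g_i(x) = 0 for all i): OK

Verdict: the first failing condition is stationarity -> stat.

stat


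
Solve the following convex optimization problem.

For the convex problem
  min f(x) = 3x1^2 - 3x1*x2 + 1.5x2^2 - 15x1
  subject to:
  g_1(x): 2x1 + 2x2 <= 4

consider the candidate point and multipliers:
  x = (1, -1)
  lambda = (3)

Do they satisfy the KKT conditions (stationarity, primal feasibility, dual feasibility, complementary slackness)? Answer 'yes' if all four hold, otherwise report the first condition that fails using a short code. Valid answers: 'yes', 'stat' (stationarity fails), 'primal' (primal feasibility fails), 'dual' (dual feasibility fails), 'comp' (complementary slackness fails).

Gradient of f: grad f(x) = Q x + c = (-6, -6)
Constraint values g_i(x) = a_i^T x - b_i:
  g_1((1, -1)) = -4
Stationarity residual: grad f(x) + sum_i lambda_i a_i = (0, 0)
  -> stationarity OK
Primal feasibility (all g_i <= 0): OK
Dual feasibility (all lambda_i >= 0): OK
Complementary slackness (lambda_i * g_i(x) = 0 for all i): FAILS

Verdict: the first failing condition is complementary_slackness -> comp.

comp


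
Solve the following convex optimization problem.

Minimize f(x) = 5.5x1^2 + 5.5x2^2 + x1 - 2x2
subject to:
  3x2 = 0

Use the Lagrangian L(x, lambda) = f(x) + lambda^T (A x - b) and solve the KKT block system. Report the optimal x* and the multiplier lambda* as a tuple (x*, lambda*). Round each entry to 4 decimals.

Form the Lagrangian:
  L(x, lambda) = (1/2) x^T Q x + c^T x + lambda^T (A x - b)
Stationarity (grad_x L = 0): Q x + c + A^T lambda = 0.
Primal feasibility: A x = b.

This gives the KKT block system:
  [ Q   A^T ] [ x     ]   [-c ]
  [ A    0  ] [ lambda ] = [ b ]

Solving the linear system:
  x*      = (-0.0909, 0)
  lambda* = (0.6667)
  f(x*)   = -0.0455

x* = (-0.0909, 0), lambda* = (0.6667)


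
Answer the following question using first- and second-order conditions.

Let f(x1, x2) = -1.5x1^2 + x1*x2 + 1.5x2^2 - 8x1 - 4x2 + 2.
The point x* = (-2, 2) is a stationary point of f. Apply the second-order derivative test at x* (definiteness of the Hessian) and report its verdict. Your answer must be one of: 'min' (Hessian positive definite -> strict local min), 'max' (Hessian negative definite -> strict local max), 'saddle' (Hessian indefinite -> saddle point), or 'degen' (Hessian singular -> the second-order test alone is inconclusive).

Compute the Hessian H = grad^2 f:
  H = [[-3, 1], [1, 3]]
Verify stationarity: grad f(x*) = H x* + g = (0, 0).
Eigenvalues of H: -3.1623, 3.1623.
Eigenvalues have mixed signs, so H is indefinite -> x* is a saddle point.

saddle


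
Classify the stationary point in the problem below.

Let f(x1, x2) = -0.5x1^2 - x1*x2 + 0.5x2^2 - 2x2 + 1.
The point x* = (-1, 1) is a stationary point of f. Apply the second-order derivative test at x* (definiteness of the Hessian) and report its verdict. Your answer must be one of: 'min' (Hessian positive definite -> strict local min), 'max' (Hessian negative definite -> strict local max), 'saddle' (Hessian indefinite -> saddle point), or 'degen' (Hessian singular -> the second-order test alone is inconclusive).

Compute the Hessian H = grad^2 f:
  H = [[-1, -1], [-1, 1]]
Verify stationarity: grad f(x*) = H x* + g = (0, 0).
Eigenvalues of H: -1.4142, 1.4142.
Eigenvalues have mixed signs, so H is indefinite -> x* is a saddle point.

saddle


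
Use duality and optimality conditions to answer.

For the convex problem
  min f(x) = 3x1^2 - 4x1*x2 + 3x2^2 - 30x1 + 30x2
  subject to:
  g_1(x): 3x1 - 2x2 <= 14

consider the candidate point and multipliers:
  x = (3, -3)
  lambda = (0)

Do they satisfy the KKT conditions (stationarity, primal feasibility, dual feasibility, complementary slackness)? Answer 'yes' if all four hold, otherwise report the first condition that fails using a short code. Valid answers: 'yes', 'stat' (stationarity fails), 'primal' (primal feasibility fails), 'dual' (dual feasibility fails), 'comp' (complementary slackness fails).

Gradient of f: grad f(x) = Q x + c = (0, 0)
Constraint values g_i(x) = a_i^T x - b_i:
  g_1((3, -3)) = 1
Stationarity residual: grad f(x) + sum_i lambda_i a_i = (0, 0)
  -> stationarity OK
Primal feasibility (all g_i <= 0): FAILS
Dual feasibility (all lambda_i >= 0): OK
Complementary slackness (lambda_i * g_i(x) = 0 for all i): OK

Verdict: the first failing condition is primal_feasibility -> primal.

primal


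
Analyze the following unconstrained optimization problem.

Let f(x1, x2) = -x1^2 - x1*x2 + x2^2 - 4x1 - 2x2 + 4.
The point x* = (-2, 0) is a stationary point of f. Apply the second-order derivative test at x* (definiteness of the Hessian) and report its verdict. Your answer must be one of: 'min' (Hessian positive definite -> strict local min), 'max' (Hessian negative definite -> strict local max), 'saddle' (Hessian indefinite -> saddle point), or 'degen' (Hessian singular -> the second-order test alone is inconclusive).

Compute the Hessian H = grad^2 f:
  H = [[-2, -1], [-1, 2]]
Verify stationarity: grad f(x*) = H x* + g = (0, 0).
Eigenvalues of H: -2.2361, 2.2361.
Eigenvalues have mixed signs, so H is indefinite -> x* is a saddle point.

saddle


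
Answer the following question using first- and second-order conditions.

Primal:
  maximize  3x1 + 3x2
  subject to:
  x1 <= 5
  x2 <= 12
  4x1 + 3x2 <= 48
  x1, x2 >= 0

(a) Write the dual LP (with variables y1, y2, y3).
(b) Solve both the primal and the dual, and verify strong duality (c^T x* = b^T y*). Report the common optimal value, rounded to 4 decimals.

The standard primal-dual pair for 'max c^T x s.t. A x <= b, x >= 0' is:
  Dual:  min b^T y  s.t.  A^T y >= c,  y >= 0.

So the dual LP is:
  minimize  5y1 + 12y2 + 48y3
  subject to:
    y1 + 4y3 >= 3
    y2 + 3y3 >= 3
    y1, y2, y3 >= 0

Solving the primal: x* = (3, 12).
  primal value c^T x* = 45.
Solving the dual: y* = (0, 0.75, 0.75).
  dual value b^T y* = 45.
Strong duality: c^T x* = b^T y*. Confirmed.

45


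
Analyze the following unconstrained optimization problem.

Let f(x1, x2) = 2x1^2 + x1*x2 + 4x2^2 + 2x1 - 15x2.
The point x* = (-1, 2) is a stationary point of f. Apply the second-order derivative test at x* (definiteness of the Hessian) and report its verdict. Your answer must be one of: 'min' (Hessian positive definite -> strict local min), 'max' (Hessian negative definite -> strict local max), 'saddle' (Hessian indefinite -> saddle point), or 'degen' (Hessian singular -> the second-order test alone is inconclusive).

Compute the Hessian H = grad^2 f:
  H = [[4, 1], [1, 8]]
Verify stationarity: grad f(x*) = H x* + g = (0, 0).
Eigenvalues of H: 3.7639, 8.2361.
Both eigenvalues > 0, so H is positive definite -> x* is a strict local min.

min


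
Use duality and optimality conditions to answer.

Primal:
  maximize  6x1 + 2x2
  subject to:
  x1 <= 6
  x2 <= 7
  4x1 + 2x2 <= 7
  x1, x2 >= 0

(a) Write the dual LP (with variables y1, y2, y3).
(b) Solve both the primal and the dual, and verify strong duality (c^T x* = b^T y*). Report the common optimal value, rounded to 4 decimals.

The standard primal-dual pair for 'max c^T x s.t. A x <= b, x >= 0' is:
  Dual:  min b^T y  s.t.  A^T y >= c,  y >= 0.

So the dual LP is:
  minimize  6y1 + 7y2 + 7y3
  subject to:
    y1 + 4y3 >= 6
    y2 + 2y3 >= 2
    y1, y2, y3 >= 0

Solving the primal: x* = (1.75, 0).
  primal value c^T x* = 10.5.
Solving the dual: y* = (0, 0, 1.5).
  dual value b^T y* = 10.5.
Strong duality: c^T x* = b^T y*. Confirmed.

10.5


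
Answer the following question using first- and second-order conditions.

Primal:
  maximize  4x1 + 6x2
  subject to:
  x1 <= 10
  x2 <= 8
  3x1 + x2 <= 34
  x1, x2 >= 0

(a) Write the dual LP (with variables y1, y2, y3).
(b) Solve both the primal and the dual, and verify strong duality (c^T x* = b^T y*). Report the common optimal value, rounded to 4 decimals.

The standard primal-dual pair for 'max c^T x s.t. A x <= b, x >= 0' is:
  Dual:  min b^T y  s.t.  A^T y >= c,  y >= 0.

So the dual LP is:
  minimize  10y1 + 8y2 + 34y3
  subject to:
    y1 + 3y3 >= 4
    y2 + y3 >= 6
    y1, y2, y3 >= 0

Solving the primal: x* = (8.6667, 8).
  primal value c^T x* = 82.6667.
Solving the dual: y* = (0, 4.6667, 1.3333).
  dual value b^T y* = 82.6667.
Strong duality: c^T x* = b^T y*. Confirmed.

82.6667


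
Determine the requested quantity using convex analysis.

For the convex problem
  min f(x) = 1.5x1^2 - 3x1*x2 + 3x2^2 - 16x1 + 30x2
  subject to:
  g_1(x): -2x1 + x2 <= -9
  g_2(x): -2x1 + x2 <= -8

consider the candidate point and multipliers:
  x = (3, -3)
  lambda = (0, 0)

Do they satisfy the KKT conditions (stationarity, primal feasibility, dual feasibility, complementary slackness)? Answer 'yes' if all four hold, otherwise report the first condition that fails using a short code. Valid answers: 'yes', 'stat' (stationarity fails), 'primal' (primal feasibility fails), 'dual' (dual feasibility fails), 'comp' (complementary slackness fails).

Gradient of f: grad f(x) = Q x + c = (2, 3)
Constraint values g_i(x) = a_i^T x - b_i:
  g_1((3, -3)) = 0
  g_2((3, -3)) = -1
Stationarity residual: grad f(x) + sum_i lambda_i a_i = (2, 3)
  -> stationarity FAILS
Primal feasibility (all g_i <= 0): OK
Dual feasibility (all lambda_i >= 0): OK
Complementary slackness (lambda_i * g_i(x) = 0 for all i): OK

Verdict: the first failing condition is stationarity -> stat.

stat
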